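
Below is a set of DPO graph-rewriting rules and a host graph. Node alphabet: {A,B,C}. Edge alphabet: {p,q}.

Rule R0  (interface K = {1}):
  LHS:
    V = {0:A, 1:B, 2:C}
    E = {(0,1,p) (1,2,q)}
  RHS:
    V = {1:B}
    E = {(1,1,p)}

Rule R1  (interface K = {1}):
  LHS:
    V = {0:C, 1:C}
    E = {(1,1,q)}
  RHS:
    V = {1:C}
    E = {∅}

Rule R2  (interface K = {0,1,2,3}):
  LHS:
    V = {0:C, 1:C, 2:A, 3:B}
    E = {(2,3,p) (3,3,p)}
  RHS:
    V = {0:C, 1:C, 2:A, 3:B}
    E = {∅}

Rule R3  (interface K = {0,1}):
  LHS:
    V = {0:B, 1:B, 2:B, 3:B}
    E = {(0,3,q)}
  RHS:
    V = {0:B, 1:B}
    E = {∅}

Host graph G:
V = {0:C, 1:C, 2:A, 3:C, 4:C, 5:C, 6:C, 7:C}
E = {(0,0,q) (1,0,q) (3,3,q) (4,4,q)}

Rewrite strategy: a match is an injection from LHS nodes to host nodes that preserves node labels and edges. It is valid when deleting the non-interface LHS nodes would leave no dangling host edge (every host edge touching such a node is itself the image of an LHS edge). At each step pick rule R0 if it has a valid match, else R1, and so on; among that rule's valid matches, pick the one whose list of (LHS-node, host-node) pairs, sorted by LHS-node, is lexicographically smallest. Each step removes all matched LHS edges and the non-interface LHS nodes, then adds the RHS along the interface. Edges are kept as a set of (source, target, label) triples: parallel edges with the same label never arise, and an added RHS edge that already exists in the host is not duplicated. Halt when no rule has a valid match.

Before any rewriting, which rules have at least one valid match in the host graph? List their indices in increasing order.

R0: no valid match — LHS pattern not found
R1: 9 valid matches — {0↦5, 1↦0}, {0↦5, 1↦3}, {0↦5, 1↦4} (+6 more)
R2: no valid match — LHS pattern not found
R3: no valid match — LHS pattern not found

Answer: [R1]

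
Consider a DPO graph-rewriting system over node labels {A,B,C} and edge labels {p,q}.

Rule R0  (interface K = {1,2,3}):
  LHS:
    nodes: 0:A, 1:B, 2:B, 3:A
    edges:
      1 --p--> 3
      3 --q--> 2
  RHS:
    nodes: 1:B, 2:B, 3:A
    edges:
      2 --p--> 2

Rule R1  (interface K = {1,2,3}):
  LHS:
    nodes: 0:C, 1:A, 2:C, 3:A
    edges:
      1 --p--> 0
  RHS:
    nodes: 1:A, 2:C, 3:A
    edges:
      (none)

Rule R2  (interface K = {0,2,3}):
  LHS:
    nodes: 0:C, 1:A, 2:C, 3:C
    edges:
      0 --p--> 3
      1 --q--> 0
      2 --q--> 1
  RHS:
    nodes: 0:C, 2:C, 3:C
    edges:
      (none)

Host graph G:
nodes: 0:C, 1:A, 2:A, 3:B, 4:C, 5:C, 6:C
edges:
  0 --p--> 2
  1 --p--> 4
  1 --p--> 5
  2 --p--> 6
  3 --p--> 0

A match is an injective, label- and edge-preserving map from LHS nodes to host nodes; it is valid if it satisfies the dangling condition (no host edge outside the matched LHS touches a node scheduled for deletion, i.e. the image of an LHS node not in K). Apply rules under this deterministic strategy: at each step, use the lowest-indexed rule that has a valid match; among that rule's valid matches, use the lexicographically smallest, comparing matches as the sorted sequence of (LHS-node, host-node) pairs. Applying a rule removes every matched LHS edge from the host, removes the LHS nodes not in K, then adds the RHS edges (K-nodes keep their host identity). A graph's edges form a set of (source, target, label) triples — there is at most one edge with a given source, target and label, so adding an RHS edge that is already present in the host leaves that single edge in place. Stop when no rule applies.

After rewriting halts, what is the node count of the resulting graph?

start.  V:7 E:5  edges: 0-p->2 1-p->4 1-p->5 2-p->6 3-p->0
1. fire R1 via {0↦4, 1↦1, 2↦0, 3↦2}  →  V:6 E:4  edges: 0-p->2 1-p->5 2-p->6 3-p->0
2. fire R1 via {0↦5, 1↦1, 2↦0, 3↦2}  →  V:5 E:3  edges: 0-p->2 2-p->6 3-p->0
3. fire R1 via {0↦6, 1↦2, 2↦0, 3↦1}  →  V:4 E:2  edges: 0-p->2 3-p->0
normal form: no rule applies after step 3
NF nodes: {0:C, 1:A, 2:A, 3:B}

Answer: 4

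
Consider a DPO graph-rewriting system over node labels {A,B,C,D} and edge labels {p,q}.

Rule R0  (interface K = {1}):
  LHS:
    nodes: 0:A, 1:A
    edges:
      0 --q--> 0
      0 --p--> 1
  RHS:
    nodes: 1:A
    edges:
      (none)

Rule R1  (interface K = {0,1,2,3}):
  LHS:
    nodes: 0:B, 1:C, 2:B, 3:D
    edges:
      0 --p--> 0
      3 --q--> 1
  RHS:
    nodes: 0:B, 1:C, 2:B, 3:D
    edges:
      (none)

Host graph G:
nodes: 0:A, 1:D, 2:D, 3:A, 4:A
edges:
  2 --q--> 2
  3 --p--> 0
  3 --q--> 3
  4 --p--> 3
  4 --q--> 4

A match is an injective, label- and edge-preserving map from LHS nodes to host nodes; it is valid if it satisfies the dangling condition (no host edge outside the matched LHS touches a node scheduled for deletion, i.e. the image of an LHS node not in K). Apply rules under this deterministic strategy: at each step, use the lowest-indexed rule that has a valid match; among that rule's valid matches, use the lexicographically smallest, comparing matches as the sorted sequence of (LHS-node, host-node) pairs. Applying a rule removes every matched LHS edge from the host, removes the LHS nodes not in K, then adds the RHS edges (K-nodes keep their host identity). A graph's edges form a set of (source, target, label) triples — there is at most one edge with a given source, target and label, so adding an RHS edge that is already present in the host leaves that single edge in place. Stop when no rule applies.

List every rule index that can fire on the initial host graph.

R0: 1 valid match — {0↦4, 1↦3}
R1: no valid match — LHS pattern not found

Answer: [R0]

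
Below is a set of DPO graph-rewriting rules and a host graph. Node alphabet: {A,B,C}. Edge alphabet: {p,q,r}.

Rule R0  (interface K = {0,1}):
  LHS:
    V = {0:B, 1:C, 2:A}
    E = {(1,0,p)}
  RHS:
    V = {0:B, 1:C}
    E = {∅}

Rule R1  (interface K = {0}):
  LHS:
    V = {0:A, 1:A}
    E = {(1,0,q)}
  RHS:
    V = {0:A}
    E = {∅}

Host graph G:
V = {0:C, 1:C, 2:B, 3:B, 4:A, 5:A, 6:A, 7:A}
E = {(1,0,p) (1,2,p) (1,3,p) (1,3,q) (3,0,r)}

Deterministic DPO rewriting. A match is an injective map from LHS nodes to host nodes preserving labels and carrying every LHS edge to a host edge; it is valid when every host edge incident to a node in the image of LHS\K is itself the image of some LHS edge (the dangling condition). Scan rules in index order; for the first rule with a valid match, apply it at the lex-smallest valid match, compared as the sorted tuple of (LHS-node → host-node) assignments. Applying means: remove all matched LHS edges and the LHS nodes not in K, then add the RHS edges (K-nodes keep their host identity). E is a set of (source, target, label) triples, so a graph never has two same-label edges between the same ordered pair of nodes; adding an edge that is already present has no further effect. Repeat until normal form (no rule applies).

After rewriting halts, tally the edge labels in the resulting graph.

Answer: p:1 q:1 r:1

Steps:
initial: |V|=8 |E|=5  E = 1-p->0 1-p->2 1-p->3 1-q->3 3-r->0
step 1: apply R0 at {0↦2, 1↦1, 2↦4}  → |V|=7 |E|=4  E = 1-p->0 1-p->3 1-q->3 3-r->0
step 2: apply R0 at {0↦3, 1↦1, 2↦5}  → |V|=6 |E|=3  E = 1-p->0 1-q->3 3-r->0
normal form: no rule applies after step 2
NF edges: [(1, 0, 'p'), (1, 3, 'q'), (3, 0, 'r')]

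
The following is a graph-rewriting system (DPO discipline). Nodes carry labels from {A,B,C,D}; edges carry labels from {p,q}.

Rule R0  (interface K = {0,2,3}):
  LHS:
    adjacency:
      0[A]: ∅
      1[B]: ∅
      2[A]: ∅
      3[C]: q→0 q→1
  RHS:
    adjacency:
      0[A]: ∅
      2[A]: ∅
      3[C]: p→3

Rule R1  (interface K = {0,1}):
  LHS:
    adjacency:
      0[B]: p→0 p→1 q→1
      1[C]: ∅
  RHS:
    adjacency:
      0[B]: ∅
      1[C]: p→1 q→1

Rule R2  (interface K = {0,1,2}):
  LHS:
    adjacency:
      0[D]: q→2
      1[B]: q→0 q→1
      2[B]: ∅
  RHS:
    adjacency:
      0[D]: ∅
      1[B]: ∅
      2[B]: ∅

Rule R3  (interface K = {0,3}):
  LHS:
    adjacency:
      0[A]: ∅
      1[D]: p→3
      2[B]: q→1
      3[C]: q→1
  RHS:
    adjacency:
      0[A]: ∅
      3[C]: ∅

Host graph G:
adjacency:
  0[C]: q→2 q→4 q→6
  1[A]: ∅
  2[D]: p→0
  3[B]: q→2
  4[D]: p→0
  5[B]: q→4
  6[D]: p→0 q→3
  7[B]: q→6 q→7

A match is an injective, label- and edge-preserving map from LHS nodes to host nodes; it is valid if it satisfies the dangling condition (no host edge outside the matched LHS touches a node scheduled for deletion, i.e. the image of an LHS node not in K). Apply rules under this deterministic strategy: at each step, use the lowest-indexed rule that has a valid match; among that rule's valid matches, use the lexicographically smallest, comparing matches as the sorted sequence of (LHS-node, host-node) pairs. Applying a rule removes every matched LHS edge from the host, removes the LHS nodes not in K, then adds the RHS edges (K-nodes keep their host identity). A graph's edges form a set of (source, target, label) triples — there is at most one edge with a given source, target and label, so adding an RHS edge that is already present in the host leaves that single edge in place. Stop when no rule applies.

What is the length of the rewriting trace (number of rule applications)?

[0] host  ⇒  8 nodes, 11 edges  {0-q->2 0-q->4 0-q->6 2-p->0 3-q->2 4-p->0 5-q->4 6-p->0 6-q->3 7-q->6 7-q->7}
[1] R2 @ {0↦6, 1↦7, 2↦3}  ⇒  8 nodes, 8 edges  {0-q->2 0-q->4 0-q->6 2-p->0 3-q->2 4-p->0 5-q->4 6-p->0}
[2] R3 @ {0↦1, 1↦2, 2↦3, 3↦0}  ⇒  6 nodes, 5 edges  {0-q->4 0-q->6 4-p->0 5-q->4 6-p->0}
[3] R3 @ {0↦1, 1↦4, 2↦5, 3↦0}  ⇒  4 nodes, 2 edges  {0-q->6 6-p->0}
final graph: no rule applies after step 3

Answer: 3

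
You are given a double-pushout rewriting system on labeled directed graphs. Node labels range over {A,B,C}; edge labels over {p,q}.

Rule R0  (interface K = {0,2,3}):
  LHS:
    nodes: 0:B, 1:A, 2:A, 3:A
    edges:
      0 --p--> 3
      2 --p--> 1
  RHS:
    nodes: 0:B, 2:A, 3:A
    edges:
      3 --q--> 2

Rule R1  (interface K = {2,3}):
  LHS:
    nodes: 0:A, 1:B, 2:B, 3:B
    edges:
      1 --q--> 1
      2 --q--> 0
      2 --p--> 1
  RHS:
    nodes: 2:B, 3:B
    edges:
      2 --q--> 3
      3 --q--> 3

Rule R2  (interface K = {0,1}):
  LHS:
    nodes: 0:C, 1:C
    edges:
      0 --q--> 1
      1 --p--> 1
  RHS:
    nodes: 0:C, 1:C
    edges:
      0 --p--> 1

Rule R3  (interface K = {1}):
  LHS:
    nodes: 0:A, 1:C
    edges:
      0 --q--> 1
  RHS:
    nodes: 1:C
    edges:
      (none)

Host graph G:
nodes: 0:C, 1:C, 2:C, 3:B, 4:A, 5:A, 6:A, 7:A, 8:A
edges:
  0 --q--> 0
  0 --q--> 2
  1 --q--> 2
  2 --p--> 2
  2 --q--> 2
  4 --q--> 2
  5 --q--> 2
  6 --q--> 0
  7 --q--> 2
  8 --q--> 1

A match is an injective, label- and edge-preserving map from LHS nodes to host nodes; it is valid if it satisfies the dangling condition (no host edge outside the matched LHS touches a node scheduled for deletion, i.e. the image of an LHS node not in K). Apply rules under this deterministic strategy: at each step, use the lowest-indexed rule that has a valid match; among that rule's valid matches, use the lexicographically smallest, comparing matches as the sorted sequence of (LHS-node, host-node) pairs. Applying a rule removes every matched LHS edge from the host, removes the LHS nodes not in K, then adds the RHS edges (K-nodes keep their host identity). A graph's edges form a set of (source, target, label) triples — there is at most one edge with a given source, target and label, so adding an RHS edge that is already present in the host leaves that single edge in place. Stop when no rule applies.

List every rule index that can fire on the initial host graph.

Answer: [R2,R3]

Steps:
R0: no valid match — LHS pattern not found
R1: no valid match — LHS pattern not found
R2: 2 valid matches — {0↦0, 1↦2}, {0↦1, 1↦2}
R3: 5 valid matches — {0↦4, 1↦2}, {0↦5, 1↦2}, {0↦6, 1↦0} (+2 more)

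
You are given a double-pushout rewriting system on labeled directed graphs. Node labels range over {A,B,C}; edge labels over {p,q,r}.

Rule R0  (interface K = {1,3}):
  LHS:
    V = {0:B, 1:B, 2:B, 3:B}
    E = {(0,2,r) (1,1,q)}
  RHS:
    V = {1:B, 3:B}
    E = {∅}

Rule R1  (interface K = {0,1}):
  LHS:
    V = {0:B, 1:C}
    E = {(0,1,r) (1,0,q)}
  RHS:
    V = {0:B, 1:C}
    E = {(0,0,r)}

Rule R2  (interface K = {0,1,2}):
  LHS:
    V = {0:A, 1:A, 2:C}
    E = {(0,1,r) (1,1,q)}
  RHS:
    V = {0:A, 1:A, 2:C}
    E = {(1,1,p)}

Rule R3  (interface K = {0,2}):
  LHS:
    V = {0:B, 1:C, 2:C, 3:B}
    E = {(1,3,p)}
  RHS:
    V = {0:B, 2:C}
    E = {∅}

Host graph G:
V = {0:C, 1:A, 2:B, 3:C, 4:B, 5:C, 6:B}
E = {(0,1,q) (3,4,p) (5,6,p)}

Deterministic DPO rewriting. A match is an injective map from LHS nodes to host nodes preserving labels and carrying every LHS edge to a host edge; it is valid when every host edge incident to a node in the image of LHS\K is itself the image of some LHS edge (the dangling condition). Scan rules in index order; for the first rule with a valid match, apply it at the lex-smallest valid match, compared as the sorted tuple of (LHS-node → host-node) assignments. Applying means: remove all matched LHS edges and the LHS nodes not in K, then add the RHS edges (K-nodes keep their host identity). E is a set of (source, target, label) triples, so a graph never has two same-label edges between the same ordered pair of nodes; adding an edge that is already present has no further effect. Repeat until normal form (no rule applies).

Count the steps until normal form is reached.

[0] host  ⇒  7 nodes, 3 edges  {0-q->1 3-p->4 5-p->6}
[1] R3 @ {0↦2, 1↦3, 2↦0, 3↦4}  ⇒  5 nodes, 2 edges  {0-q->1 5-p->6}
[2] R3 @ {0↦2, 1↦5, 2↦0, 3↦6}  ⇒  3 nodes, 1 edges  {0-q->1}
halt: no rule applies after step 2

Answer: 2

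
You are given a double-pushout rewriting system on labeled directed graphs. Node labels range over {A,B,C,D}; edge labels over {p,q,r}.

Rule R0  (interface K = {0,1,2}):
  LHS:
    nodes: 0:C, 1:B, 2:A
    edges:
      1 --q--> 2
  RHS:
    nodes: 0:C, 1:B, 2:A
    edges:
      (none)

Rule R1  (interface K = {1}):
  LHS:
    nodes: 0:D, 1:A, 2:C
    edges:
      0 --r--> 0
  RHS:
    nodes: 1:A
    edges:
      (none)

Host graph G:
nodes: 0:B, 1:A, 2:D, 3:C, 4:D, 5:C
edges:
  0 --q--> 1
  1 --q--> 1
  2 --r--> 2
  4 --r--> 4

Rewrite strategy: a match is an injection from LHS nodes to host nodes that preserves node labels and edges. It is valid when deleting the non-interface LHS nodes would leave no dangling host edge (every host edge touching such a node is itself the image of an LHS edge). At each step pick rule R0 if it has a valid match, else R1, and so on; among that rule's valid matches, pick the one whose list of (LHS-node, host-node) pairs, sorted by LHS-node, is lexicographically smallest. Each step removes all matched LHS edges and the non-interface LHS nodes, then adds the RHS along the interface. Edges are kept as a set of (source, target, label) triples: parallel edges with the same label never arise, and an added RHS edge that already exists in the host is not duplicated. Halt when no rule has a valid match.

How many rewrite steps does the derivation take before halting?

initial: |V|=6 |E|=4  E = 0-q->1 1-q->1 2-r->2 4-r->4
step 1: apply R0 at {0↦3, 1↦0, 2↦1}  → |V|=6 |E|=3  E = 1-q->1 2-r->2 4-r->4
step 2: apply R1 at {0↦2, 1↦1, 2↦3}  → |V|=4 |E|=2  E = 1-q->1 4-r->4
step 3: apply R1 at {0↦4, 1↦1, 2↦5}  → |V|=2 |E|=1  E = 1-q->1
halt: no rule applies after step 3

Answer: 3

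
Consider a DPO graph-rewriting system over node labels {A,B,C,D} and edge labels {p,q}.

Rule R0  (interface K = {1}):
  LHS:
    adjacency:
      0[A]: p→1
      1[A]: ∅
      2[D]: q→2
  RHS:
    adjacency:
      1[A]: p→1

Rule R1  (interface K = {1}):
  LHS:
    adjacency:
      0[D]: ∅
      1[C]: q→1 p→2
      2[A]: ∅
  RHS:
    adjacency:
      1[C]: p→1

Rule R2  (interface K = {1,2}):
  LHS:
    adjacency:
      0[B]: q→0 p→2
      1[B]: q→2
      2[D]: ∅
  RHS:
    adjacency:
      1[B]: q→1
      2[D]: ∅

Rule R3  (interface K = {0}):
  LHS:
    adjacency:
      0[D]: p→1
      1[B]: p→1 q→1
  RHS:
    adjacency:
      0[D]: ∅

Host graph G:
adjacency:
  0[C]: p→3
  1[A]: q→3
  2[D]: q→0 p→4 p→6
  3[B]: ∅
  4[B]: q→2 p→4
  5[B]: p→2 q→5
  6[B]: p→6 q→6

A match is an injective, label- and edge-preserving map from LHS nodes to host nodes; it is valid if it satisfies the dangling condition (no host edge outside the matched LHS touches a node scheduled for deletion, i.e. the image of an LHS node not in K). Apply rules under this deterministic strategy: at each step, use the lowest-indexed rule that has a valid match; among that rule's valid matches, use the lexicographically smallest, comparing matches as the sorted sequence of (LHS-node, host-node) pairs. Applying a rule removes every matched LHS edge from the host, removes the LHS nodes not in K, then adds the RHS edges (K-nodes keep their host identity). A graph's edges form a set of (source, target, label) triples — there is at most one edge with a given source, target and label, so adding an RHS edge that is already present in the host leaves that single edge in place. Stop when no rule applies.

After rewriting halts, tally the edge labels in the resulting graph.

start.  V:7 E:11  edges: 0-p->3 1-q->3 2-q->0 2-p->4 2-p->6 4-q->2 4-p->4 5-p->2 5-q->5 6-p->6 6-q->6
1. fire R2 via {0↦5, 1↦4, 2↦2}  →  V:6 E:9  edges: 0-p->3 1-q->3 2-q->0 2-p->4 2-p->6 4-p->4 4-q->4 6-p->6 6-q->6
2. fire R3 via {0↦2, 1↦4}  →  V:5 E:6  edges: 0-p->3 1-q->3 2-q->0 2-p->6 6-p->6 6-q->6
3. fire R3 via {0↦2, 1↦6}  →  V:4 E:3  edges: 0-p->3 1-q->3 2-q->0
normal form: no rule applies after step 3
NF edges: [(0, 3, 'p'), (1, 3, 'q'), (2, 0, 'q')]

Answer: p:1 q:2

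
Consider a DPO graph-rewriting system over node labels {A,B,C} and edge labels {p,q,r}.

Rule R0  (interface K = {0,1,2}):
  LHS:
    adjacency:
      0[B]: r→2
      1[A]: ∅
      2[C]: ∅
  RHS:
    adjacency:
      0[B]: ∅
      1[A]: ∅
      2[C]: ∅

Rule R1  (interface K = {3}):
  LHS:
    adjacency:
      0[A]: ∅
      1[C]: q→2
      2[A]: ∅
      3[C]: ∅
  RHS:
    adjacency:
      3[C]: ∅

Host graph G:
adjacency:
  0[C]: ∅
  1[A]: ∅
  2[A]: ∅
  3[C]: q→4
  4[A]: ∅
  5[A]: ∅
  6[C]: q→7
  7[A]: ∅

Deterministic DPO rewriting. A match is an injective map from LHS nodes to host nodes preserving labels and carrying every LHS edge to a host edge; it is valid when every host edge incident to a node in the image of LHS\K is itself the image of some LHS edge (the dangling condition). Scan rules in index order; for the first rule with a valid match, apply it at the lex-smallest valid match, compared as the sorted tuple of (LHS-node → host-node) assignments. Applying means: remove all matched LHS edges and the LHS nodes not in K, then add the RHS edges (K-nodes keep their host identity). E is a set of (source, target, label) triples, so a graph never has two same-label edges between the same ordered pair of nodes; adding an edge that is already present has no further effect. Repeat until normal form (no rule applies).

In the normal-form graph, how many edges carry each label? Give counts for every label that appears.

Answer: (no edges)

Steps:
initial: |V|=8 |E|=2  E = 3-q->4 6-q->7
step 1: apply R1 at {0↦1, 1↦3, 2↦4, 3↦0}  → |V|=5 |E|=1  E = 6-q->7
step 2: apply R1 at {0↦2, 1↦6, 2↦7, 3↦0}  → |V|=2 |E|=0  E = ∅
halt: no rule applies after step 2
NF edges: []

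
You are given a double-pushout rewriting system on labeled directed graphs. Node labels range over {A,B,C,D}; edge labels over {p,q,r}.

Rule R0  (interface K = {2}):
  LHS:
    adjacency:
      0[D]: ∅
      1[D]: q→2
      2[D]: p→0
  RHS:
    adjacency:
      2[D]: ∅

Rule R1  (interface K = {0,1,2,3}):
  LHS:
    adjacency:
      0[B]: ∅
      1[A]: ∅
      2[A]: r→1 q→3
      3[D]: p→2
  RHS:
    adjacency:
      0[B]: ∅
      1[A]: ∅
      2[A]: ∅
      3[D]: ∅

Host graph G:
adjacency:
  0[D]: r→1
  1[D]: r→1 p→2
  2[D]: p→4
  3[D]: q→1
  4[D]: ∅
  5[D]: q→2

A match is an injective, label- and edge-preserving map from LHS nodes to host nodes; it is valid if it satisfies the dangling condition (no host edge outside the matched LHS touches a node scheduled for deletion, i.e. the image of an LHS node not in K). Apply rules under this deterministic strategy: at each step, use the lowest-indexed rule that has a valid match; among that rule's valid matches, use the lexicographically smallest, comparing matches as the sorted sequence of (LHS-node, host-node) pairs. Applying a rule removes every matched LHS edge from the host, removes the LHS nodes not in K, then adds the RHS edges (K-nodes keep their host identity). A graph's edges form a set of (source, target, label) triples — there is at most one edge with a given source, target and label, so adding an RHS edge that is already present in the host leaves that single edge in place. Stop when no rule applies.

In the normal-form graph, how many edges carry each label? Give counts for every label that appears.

initial: |V|=6 |E|=6  E = 0-r->1 1-r->1 1-p->2 2-p->4 3-q->1 5-q->2
step 1: apply R0 at {0↦4, 1↦5, 2↦2}  → |V|=4 |E|=4  E = 0-r->1 1-r->1 1-p->2 3-q->1
step 2: apply R0 at {0↦2, 1↦3, 2↦1}  → |V|=2 |E|=2  E = 0-r->1 1-r->1
final graph: no rule applies after step 2
NF edges: [(0, 1, 'r'), (1, 1, 'r')]

Answer: r:2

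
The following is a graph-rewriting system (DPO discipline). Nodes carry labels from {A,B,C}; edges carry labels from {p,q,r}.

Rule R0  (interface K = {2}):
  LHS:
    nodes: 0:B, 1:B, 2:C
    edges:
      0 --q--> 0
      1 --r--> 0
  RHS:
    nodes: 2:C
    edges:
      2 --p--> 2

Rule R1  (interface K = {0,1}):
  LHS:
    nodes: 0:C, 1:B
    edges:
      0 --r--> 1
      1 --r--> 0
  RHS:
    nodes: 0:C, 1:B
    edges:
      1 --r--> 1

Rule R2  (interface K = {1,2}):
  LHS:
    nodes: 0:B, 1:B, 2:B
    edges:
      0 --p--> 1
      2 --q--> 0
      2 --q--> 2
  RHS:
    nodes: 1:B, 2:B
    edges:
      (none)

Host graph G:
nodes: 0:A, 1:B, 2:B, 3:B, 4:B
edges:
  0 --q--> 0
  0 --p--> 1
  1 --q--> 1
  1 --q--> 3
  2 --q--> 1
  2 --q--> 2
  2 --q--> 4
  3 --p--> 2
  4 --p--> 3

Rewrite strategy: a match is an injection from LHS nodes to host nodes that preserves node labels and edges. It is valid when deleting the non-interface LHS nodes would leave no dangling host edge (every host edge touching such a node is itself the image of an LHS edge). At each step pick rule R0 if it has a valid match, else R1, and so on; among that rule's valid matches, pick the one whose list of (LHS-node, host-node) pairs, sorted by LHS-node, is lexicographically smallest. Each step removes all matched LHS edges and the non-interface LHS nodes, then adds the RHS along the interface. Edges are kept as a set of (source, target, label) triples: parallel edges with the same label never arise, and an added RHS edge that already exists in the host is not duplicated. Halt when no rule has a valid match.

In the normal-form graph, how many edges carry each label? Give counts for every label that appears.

start.  V:5 E:9  edges: 0-q->0 0-p->1 1-q->1 1-q->3 2-q->1 2-q->2 2-q->4 3-p->2 4-p->3
1. fire R2 via {0↦4, 1↦3, 2↦2}  →  V:4 E:6  edges: 0-q->0 0-p->1 1-q->1 1-q->3 2-q->1 3-p->2
2. fire R2 via {0↦3, 1↦2, 2↦1}  →  V:3 E:3  edges: 0-q->0 0-p->1 2-q->1
normal form: no rule applies after step 2
NF edges: [(0, 0, 'q'), (0, 1, 'p'), (2, 1, 'q')]

Answer: p:1 q:2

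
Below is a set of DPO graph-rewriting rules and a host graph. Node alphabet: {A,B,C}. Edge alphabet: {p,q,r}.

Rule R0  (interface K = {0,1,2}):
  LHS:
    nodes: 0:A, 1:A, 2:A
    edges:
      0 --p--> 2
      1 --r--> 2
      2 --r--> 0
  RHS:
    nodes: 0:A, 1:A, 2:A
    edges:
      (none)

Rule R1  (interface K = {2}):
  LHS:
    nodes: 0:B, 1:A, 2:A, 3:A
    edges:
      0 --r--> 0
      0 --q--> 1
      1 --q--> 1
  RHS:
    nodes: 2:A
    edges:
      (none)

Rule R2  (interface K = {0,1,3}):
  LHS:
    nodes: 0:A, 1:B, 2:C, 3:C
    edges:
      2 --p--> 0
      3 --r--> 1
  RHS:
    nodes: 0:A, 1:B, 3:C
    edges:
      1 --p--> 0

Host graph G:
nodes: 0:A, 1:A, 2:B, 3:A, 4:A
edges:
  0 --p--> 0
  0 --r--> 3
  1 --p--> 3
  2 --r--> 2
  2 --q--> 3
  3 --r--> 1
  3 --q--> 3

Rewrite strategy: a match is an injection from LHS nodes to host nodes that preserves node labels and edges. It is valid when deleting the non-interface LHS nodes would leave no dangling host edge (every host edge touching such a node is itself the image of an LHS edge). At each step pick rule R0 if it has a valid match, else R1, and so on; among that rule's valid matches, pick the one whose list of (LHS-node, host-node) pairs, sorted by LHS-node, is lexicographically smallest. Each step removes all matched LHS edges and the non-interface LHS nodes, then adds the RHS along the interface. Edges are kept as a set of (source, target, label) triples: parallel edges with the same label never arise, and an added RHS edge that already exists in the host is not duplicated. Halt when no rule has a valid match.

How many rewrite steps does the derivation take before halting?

initial: |V|=5 |E|=7  E = 0-p->0 0-r->3 1-p->3 2-r->2 2-q->3 3-r->1 3-q->3
step 1: apply R0 at {0↦1, 1↦0, 2↦3}  → |V|=5 |E|=4  E = 0-p->0 2-r->2 2-q->3 3-q->3
step 2: apply R1 at {0↦2, 1↦3, 2↦0, 3↦1}  → |V|=2 |E|=1  E = 0-p->0
halt: no rule applies after step 2

Answer: 2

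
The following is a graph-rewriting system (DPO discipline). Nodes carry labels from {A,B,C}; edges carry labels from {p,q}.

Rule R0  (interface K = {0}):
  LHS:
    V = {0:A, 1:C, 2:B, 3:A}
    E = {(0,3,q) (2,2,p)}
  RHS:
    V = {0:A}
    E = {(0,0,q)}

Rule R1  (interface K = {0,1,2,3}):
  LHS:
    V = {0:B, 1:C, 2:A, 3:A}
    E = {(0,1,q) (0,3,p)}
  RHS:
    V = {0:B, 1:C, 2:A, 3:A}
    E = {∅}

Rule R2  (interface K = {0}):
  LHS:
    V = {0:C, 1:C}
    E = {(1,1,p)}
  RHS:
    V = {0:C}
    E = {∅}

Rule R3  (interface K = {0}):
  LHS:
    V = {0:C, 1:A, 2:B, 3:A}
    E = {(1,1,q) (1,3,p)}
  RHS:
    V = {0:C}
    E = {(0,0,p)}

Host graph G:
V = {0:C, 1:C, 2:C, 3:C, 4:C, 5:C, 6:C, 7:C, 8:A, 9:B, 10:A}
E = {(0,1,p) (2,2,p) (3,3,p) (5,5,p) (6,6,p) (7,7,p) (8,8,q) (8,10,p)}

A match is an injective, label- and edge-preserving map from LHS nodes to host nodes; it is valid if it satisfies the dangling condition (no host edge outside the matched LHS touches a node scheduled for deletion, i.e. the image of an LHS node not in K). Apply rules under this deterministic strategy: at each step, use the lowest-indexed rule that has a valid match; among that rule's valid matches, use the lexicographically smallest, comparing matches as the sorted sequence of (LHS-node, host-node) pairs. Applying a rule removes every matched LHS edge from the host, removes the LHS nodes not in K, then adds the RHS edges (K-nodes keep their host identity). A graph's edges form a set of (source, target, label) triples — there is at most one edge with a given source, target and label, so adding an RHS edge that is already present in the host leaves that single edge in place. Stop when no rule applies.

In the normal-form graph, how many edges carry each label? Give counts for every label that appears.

initial: |V|=11 |E|=8  E = 0-p->1 2-p->2 3-p->3 5-p->5 6-p->6 7-p->7 8-q->8 8-p->10
step 1: apply R2 at {0↦0, 1↦2}  → |V|=10 |E|=7  E = 0-p->1 3-p->3 5-p->5 6-p->6 7-p->7 8-q->8 8-p->10
step 2: apply R2 at {0↦0, 1↦3}  → |V|=9 |E|=6  E = 0-p->1 5-p->5 6-p->6 7-p->7 8-q->8 8-p->10
step 3: apply R2 at {0↦0, 1↦5}  → |V|=8 |E|=5  E = 0-p->1 6-p->6 7-p->7 8-q->8 8-p->10
step 4: apply R2 at {0↦0, 1↦6}  → |V|=7 |E|=4  E = 0-p->1 7-p->7 8-q->8 8-p->10
step 5: apply R2 at {0↦0, 1↦7}  → |V|=6 |E|=3  E = 0-p->1 8-q->8 8-p->10
step 6: apply R3 at {0↦0, 1↦8, 2↦9, 3↦10}  → |V|=3 |E|=2  E = 0-p->0 0-p->1
final graph: no rule applies after step 6
NF edges: [(0, 0, 'p'), (0, 1, 'p')]

Answer: p:2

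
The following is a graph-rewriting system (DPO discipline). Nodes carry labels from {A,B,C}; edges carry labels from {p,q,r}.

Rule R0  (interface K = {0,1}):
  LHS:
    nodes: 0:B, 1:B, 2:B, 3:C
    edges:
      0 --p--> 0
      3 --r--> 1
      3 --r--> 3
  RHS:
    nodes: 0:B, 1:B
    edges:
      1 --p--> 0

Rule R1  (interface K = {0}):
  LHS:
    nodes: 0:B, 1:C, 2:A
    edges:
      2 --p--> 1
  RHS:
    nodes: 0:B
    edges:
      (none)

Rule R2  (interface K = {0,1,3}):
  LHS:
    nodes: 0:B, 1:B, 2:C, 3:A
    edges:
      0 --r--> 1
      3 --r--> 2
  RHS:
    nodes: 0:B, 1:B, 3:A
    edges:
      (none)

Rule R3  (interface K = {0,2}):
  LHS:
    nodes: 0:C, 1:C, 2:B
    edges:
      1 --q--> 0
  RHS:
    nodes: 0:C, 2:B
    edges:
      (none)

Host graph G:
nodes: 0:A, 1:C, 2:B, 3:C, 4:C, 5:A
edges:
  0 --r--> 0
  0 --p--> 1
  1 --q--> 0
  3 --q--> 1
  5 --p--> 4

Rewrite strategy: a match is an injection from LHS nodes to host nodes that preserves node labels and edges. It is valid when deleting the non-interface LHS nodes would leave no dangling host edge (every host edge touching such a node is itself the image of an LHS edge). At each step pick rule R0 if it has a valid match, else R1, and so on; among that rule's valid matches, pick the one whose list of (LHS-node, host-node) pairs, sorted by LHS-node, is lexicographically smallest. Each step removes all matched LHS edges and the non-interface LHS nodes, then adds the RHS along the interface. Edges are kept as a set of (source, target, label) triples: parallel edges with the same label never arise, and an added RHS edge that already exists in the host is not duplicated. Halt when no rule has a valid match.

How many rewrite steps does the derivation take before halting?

start.  V:6 E:5  edges: 0-r->0 0-p->1 1-q->0 3-q->1 5-p->4
1. fire R1 via {0↦2, 1↦4, 2↦5}  →  V:4 E:4  edges: 0-r->0 0-p->1 1-q->0 3-q->1
2. fire R3 via {0↦1, 1↦3, 2↦2}  →  V:3 E:3  edges: 0-r->0 0-p->1 1-q->0
normal form: no rule applies after step 2

Answer: 2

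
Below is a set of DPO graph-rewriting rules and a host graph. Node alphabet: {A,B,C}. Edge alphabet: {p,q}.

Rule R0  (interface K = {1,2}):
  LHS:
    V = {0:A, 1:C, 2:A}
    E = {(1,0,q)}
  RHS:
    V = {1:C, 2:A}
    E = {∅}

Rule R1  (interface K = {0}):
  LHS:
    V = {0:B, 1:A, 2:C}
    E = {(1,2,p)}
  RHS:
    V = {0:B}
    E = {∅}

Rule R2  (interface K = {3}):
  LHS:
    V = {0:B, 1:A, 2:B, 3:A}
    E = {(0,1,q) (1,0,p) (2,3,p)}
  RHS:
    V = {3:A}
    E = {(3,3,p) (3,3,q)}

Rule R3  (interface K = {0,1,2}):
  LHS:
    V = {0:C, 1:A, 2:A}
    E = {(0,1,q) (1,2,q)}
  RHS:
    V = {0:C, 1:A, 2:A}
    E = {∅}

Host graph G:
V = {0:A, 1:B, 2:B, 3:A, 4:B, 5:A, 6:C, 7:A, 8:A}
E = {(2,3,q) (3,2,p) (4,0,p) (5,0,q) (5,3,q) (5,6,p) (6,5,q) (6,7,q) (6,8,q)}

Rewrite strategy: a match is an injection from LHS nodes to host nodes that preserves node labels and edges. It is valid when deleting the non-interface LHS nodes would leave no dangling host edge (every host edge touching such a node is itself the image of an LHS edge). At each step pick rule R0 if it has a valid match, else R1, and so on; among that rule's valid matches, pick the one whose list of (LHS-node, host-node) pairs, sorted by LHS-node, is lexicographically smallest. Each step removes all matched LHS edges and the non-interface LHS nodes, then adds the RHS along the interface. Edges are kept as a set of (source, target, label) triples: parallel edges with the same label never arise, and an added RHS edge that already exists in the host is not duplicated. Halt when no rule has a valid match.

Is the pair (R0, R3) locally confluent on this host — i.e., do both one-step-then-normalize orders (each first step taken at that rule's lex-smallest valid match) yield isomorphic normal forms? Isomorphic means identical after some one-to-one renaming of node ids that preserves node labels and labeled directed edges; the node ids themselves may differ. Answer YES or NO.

Answer: YES

Rewrite trace:
branch R0-first: apply at {0↦7, 1↦6, 2↦0} → |E|=8, then 2 more step(s) → NF |V|=7 |E|=5 V={0:A, 1:B, 2:B, 3:A, 4:B, 5:A, 6:C} E=2-q->3 3-p->2 4-p->0 5-q->3 5-p->6
branch R3-first: apply at {0↦6, 1↦5, 2↦0} → |E|=7, then 2 more step(s) → NF |V|=7 |E|=5 V={0:A, 1:B, 2:B, 3:A, 4:B, 5:A, 6:C} E=2-q->3 3-p->2 4-p->0 5-q->3 5-p->6
graphs isomorphic (equal up to label-preserving node renaming)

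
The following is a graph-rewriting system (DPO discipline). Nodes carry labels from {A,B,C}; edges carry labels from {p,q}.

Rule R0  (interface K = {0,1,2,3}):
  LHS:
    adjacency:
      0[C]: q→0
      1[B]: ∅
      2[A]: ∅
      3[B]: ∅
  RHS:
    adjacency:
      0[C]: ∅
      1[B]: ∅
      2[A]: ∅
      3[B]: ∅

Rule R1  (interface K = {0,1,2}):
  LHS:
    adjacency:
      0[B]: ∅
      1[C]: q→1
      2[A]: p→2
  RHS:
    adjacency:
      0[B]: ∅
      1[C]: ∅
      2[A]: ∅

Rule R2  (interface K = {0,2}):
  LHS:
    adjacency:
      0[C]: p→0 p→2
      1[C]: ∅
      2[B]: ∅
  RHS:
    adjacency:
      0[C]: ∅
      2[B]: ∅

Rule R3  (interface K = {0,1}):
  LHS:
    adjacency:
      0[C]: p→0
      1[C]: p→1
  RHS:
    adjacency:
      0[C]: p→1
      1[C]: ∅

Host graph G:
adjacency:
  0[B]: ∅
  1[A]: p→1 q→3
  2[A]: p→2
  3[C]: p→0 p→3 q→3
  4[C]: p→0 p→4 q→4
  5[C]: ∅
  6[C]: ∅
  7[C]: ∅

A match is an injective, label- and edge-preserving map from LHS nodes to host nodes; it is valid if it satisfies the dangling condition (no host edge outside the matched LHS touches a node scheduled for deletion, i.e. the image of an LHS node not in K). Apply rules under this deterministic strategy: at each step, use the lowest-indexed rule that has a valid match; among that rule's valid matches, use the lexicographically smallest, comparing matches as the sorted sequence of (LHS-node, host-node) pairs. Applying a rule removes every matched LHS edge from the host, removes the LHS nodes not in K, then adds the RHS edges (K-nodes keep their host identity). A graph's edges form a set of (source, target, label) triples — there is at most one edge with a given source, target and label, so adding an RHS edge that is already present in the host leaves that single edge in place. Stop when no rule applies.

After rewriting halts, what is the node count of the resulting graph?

Answer: 6

Rewrite trace:
[0] host  ⇒  8 nodes, 9 edges  {1-p->1 1-q->3 2-p->2 3-p->0 3-p->3 3-q->3 4-p->0 4-p->4 4-q->4}
[1] R1 @ {0↦0, 1↦3, 2↦1}  ⇒  8 nodes, 7 edges  {1-q->3 2-p->2 3-p->0 3-p->3 4-p->0 4-p->4 4-q->4}
[2] R1 @ {0↦0, 1↦4, 2↦2}  ⇒  8 nodes, 5 edges  {1-q->3 3-p->0 3-p->3 4-p->0 4-p->4}
[3] R2 @ {0↦3, 1↦5, 2↦0}  ⇒  7 nodes, 3 edges  {1-q->3 4-p->0 4-p->4}
[4] R2 @ {0↦4, 1↦6, 2↦0}  ⇒  6 nodes, 1 edges  {1-q->3}
halt: no rule applies after step 4
NF nodes: {0:B, 1:A, 2:A, 3:C, 4:C, 7:C}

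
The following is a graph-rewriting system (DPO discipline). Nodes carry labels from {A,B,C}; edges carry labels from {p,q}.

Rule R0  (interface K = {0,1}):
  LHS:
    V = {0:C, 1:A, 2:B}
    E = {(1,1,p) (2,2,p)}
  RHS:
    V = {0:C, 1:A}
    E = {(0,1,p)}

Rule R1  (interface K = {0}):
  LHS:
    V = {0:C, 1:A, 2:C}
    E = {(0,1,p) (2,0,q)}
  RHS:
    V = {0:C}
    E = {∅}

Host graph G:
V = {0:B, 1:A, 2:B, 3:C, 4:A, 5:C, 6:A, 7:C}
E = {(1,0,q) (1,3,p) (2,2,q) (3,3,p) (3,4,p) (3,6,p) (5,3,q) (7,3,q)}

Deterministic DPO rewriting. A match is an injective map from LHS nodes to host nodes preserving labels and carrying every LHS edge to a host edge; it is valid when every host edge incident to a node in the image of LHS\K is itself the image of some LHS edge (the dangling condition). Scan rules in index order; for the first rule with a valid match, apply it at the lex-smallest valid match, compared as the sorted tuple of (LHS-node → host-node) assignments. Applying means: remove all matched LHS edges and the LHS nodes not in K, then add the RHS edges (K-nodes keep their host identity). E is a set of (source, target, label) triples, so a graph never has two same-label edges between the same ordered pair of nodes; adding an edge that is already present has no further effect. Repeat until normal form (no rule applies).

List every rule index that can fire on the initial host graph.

R0: no valid match — LHS pattern not found
R1: 4 valid matches — {0↦3, 1↦4, 2↦5}, {0↦3, 1↦4, 2↦7}, {0↦3, 1↦6, 2↦5} (+1 more)

Answer: [R1]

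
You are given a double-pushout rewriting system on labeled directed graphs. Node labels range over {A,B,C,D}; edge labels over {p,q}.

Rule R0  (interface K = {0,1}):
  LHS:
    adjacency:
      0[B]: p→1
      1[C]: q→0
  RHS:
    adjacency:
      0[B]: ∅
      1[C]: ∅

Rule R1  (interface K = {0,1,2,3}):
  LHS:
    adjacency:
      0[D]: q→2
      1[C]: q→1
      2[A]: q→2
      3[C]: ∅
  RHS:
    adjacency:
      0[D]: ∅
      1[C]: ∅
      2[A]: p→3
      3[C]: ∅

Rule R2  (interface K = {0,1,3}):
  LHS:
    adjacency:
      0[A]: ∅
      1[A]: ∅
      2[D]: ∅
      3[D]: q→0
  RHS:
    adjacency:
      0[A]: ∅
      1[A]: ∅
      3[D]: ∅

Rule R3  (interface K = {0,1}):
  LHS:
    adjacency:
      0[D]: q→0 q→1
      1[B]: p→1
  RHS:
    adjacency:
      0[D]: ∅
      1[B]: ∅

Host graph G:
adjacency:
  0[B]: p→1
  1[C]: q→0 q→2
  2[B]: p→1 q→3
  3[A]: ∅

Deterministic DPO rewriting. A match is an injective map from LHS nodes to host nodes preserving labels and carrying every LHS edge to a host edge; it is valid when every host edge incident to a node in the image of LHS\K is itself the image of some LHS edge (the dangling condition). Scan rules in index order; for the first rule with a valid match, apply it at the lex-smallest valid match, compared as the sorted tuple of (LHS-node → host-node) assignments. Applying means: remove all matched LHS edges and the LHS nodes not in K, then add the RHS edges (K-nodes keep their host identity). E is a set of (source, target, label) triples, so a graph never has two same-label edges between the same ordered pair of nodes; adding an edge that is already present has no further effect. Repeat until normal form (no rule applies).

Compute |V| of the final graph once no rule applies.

[0] host  ⇒  4 nodes, 5 edges  {0-p->1 1-q->0 1-q->2 2-p->1 2-q->3}
[1] R0 @ {0↦0, 1↦1}  ⇒  4 nodes, 3 edges  {1-q->2 2-p->1 2-q->3}
[2] R0 @ {0↦2, 1↦1}  ⇒  4 nodes, 1 edges  {2-q->3}
halt: no rule applies after step 2
NF nodes: {0:B, 1:C, 2:B, 3:A}

Answer: 4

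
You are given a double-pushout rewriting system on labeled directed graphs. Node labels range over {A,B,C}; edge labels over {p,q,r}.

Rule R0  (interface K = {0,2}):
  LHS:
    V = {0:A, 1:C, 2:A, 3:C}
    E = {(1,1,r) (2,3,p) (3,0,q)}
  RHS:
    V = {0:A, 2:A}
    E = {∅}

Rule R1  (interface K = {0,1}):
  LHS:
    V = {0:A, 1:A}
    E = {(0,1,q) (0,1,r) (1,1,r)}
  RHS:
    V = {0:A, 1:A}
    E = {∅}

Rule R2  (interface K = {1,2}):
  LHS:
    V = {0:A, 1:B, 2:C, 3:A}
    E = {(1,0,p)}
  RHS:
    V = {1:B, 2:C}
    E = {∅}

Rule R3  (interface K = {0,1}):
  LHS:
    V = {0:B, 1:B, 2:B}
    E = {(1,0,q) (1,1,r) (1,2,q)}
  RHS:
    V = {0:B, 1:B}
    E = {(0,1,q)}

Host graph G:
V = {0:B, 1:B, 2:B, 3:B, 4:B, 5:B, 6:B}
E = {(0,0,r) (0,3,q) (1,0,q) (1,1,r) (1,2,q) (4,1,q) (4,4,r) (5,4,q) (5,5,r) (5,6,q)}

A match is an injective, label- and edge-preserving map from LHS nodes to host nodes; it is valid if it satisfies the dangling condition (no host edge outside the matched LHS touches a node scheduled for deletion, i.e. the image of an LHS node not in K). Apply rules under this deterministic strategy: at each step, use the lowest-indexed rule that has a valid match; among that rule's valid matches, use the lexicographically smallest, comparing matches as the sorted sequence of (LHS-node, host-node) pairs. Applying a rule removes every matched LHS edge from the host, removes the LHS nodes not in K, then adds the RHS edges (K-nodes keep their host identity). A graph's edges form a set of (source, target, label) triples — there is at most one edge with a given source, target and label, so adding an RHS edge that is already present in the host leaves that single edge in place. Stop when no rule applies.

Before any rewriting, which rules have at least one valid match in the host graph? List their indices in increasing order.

R0: no valid match — LHS pattern not found
R1: no valid match — LHS pattern not found
R2: no valid match — LHS pattern not found
R3: 2 valid matches — {0↦0, 1↦1, 2↦2}, {0↦4, 1↦5, 2↦6}

Answer: [R3]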